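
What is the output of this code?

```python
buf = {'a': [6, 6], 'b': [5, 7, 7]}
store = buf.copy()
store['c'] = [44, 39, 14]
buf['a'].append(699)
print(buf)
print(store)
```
{'a': [6, 6, 699], 'b': [5, 7, 7]}
{'a': [6, 6, 699], 'b': [5, 7, 7], 'c': [44, 39, 14]}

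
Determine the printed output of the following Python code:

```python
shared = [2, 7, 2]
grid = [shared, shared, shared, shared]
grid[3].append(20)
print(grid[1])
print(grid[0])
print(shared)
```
[2, 7, 2, 20]
[2, 7, 2, 20]
[2, 7, 2, 20]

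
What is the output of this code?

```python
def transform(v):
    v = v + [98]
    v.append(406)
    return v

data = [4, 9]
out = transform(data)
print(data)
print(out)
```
[4, 9]
[4, 9, 98, 406]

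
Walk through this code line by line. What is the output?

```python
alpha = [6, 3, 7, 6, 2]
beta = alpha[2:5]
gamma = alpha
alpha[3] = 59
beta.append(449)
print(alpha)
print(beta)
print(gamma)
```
[6, 3, 7, 59, 2]
[7, 6, 2, 449]
[6, 3, 7, 59, 2]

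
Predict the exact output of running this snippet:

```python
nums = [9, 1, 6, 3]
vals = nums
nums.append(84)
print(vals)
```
[9, 1, 6, 3, 84]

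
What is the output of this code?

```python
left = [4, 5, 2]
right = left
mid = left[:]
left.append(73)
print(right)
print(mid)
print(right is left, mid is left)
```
[4, 5, 2, 73]
[4, 5, 2]
True False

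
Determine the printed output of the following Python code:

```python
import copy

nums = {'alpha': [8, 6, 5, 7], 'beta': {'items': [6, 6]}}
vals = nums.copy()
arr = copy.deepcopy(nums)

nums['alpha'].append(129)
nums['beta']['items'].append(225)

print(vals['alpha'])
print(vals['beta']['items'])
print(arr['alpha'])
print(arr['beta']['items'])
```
[8, 6, 5, 7, 129]
[6, 6, 225]
[8, 6, 5, 7]
[6, 6]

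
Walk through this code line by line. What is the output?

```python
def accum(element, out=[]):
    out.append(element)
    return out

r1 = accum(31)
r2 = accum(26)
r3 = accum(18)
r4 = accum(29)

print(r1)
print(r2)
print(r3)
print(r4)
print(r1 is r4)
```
[31, 26, 18, 29]
[31, 26, 18, 29]
[31, 26, 18, 29]
[31, 26, 18, 29]
True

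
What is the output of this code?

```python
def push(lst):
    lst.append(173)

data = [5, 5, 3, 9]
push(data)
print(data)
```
[5, 5, 3, 9, 173]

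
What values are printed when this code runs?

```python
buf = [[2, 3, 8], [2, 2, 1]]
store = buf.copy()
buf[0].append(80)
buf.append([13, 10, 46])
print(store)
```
[[2, 3, 8, 80], [2, 2, 1]]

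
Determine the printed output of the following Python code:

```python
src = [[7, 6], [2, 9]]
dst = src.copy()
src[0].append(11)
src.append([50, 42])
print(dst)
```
[[7, 6, 11], [2, 9]]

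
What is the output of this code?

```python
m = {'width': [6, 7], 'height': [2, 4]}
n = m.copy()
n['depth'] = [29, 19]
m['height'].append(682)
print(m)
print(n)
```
{'width': [6, 7], 'height': [2, 4, 682]}
{'width': [6, 7], 'height': [2, 4, 682], 'depth': [29, 19]}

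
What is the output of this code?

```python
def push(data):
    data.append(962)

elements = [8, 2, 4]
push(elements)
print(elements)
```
[8, 2, 4, 962]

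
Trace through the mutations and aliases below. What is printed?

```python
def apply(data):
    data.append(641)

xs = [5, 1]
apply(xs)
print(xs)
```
[5, 1, 641]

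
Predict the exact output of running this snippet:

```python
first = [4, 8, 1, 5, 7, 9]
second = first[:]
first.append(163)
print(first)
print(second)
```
[4, 8, 1, 5, 7, 9, 163]
[4, 8, 1, 5, 7, 9]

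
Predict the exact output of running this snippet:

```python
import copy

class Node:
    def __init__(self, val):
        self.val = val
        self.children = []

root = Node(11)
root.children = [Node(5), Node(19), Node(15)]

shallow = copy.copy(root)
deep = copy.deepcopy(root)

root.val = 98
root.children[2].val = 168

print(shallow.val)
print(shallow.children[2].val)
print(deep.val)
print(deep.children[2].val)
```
11
168
11
15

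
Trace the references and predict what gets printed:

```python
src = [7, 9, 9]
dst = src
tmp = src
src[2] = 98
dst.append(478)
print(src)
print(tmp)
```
[7, 9, 98, 478]
[7, 9, 98, 478]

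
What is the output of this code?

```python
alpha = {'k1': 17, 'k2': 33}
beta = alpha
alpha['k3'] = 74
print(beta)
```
{'k1': 17, 'k2': 33, 'k3': 74}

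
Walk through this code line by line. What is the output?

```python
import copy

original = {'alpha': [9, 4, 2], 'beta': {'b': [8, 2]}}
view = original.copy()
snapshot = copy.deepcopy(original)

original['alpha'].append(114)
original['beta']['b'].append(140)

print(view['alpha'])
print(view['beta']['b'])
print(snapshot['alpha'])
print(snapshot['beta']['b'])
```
[9, 4, 2, 114]
[8, 2, 140]
[9, 4, 2]
[8, 2]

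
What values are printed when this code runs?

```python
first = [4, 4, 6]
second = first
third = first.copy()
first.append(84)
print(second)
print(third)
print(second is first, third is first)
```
[4, 4, 6, 84]
[4, 4, 6]
True False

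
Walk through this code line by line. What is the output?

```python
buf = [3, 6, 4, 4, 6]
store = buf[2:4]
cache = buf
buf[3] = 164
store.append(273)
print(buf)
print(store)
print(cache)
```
[3, 6, 4, 164, 6]
[4, 4, 273]
[3, 6, 4, 164, 6]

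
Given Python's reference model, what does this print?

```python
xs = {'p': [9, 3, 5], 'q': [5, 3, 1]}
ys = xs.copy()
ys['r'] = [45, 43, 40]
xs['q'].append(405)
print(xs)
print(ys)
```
{'p': [9, 3, 5], 'q': [5, 3, 1, 405]}
{'p': [9, 3, 5], 'q': [5, 3, 1, 405], 'r': [45, 43, 40]}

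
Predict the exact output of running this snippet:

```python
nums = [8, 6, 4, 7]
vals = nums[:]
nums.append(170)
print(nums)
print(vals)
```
[8, 6, 4, 7, 170]
[8, 6, 4, 7]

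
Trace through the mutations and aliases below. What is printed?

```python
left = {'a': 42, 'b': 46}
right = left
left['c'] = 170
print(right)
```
{'a': 42, 'b': 46, 'c': 170}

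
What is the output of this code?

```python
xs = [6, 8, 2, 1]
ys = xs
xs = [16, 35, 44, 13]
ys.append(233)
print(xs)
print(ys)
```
[16, 35, 44, 13]
[6, 8, 2, 1, 233]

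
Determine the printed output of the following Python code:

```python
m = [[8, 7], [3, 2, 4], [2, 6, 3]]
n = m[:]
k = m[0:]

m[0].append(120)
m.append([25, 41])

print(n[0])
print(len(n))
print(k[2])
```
[8, 7, 120]
3
[2, 6, 3]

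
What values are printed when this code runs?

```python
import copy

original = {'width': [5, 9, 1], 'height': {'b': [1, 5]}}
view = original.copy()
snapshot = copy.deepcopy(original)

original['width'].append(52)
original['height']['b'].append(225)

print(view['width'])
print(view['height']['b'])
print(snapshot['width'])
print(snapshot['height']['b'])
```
[5, 9, 1, 52]
[1, 5, 225]
[5, 9, 1]
[1, 5]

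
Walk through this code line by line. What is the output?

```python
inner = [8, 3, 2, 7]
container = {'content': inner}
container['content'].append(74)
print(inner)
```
[8, 3, 2, 7, 74]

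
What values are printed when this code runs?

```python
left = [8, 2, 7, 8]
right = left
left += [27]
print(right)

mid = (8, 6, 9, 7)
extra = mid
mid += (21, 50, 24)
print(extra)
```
[8, 2, 7, 8, 27]
(8, 6, 9, 7)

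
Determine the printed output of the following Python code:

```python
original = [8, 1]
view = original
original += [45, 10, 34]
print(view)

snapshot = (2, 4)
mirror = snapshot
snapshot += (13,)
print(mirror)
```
[8, 1, 45, 10, 34]
(2, 4)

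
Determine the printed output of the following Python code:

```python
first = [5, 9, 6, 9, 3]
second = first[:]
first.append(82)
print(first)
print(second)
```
[5, 9, 6, 9, 3, 82]
[5, 9, 6, 9, 3]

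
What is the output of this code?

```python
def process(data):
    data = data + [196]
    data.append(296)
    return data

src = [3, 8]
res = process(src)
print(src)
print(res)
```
[3, 8]
[3, 8, 196, 296]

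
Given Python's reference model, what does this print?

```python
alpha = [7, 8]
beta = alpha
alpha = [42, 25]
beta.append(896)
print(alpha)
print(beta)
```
[42, 25]
[7, 8, 896]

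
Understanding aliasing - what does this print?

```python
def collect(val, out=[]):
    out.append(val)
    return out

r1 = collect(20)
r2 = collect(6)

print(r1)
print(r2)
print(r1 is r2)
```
[20, 6]
[20, 6]
True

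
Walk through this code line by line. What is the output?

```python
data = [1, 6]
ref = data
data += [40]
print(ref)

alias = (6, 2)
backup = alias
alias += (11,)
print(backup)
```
[1, 6, 40]
(6, 2)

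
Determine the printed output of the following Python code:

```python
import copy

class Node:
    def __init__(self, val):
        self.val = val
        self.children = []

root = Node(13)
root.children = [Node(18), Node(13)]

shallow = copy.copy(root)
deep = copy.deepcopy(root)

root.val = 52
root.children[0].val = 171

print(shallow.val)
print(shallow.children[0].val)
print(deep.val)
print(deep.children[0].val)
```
13
171
13
18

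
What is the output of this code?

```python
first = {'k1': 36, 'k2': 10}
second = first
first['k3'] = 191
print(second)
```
{'k1': 36, 'k2': 10, 'k3': 191}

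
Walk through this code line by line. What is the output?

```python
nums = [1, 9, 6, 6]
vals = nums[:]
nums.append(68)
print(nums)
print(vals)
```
[1, 9, 6, 6, 68]
[1, 9, 6, 6]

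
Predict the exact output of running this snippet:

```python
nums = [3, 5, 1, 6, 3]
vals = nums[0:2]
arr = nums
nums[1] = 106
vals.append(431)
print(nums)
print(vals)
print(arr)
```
[3, 106, 1, 6, 3]
[3, 5, 431]
[3, 106, 1, 6, 3]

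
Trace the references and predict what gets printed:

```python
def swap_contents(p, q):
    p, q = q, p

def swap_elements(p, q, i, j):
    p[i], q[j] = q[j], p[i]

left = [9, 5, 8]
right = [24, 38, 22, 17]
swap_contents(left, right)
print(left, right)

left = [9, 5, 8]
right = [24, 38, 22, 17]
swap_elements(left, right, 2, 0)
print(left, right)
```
[9, 5, 8] [24, 38, 22, 17]
[9, 5, 24] [8, 38, 22, 17]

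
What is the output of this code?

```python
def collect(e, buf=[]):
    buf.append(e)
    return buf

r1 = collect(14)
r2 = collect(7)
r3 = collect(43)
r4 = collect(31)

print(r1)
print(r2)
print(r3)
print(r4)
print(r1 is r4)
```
[14, 7, 43, 31]
[14, 7, 43, 31]
[14, 7, 43, 31]
[14, 7, 43, 31]
True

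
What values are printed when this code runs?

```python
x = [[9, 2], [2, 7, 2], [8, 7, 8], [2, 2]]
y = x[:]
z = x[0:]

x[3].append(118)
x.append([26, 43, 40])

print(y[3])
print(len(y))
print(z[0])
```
[2, 2, 118]
4
[9, 2]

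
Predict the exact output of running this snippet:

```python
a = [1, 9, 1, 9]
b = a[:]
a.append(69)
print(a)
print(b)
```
[1, 9, 1, 9, 69]
[1, 9, 1, 9]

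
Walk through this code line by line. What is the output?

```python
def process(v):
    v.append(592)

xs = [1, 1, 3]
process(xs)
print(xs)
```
[1, 1, 3, 592]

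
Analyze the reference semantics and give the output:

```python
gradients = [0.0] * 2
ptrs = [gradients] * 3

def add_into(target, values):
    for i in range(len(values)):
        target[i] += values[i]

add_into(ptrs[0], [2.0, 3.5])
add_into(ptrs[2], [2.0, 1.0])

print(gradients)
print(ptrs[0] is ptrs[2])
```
[4.0, 4.5]
True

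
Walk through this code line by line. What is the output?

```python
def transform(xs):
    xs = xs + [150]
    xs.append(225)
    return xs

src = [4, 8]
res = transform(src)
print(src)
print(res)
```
[4, 8]
[4, 8, 150, 225]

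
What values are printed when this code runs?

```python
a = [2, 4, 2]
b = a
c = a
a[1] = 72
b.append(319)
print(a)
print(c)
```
[2, 72, 2, 319]
[2, 72, 2, 319]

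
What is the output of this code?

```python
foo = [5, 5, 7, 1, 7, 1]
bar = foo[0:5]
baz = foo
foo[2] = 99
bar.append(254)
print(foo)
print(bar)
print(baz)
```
[5, 5, 99, 1, 7, 1]
[5, 5, 7, 1, 7, 254]
[5, 5, 99, 1, 7, 1]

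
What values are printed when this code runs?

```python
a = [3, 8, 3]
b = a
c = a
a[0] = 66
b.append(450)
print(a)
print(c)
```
[66, 8, 3, 450]
[66, 8, 3, 450]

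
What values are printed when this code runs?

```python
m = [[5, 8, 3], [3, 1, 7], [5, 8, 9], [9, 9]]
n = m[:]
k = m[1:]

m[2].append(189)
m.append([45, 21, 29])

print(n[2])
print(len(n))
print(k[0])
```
[5, 8, 9, 189]
4
[3, 1, 7]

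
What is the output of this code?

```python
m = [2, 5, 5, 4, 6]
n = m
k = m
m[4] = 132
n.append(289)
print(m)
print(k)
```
[2, 5, 5, 4, 132, 289]
[2, 5, 5, 4, 132, 289]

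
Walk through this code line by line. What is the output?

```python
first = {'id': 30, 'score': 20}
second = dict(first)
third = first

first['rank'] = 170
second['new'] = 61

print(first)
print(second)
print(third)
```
{'id': 30, 'score': 20, 'rank': 170}
{'id': 30, 'score': 20, 'new': 61}
{'id': 30, 'score': 20, 'rank': 170}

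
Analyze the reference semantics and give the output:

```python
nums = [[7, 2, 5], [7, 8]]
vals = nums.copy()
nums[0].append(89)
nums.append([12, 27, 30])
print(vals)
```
[[7, 2, 5, 89], [7, 8]]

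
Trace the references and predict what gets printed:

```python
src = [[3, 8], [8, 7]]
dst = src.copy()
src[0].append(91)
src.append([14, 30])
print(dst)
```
[[3, 8, 91], [8, 7]]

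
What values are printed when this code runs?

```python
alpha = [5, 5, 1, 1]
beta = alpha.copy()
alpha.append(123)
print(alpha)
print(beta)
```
[5, 5, 1, 1, 123]
[5, 5, 1, 1]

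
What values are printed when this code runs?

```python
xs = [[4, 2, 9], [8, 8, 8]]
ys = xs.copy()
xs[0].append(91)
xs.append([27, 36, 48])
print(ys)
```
[[4, 2, 9, 91], [8, 8, 8]]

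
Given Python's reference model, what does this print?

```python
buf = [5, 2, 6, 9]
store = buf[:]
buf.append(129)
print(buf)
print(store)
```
[5, 2, 6, 9, 129]
[5, 2, 6, 9]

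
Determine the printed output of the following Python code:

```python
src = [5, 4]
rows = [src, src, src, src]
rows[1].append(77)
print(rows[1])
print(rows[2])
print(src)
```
[5, 4, 77]
[5, 4, 77]
[5, 4, 77]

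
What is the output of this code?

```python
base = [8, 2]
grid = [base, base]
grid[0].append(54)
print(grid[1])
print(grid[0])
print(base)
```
[8, 2, 54]
[8, 2, 54]
[8, 2, 54]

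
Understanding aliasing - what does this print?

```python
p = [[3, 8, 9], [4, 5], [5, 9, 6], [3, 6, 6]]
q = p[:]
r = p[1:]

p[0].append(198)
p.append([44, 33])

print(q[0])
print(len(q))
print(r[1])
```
[3, 8, 9, 198]
4
[5, 9, 6]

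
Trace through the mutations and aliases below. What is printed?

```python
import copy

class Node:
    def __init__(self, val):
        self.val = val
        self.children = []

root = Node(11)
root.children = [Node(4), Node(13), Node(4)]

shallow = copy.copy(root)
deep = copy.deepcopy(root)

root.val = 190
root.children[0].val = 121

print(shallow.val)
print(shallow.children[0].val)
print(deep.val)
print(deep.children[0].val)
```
11
121
11
4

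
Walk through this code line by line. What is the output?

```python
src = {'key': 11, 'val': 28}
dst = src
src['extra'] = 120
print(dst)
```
{'key': 11, 'val': 28, 'extra': 120}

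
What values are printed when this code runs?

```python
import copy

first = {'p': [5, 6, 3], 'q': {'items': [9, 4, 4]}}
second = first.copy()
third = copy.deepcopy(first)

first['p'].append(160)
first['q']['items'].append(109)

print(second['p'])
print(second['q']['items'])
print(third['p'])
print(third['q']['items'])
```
[5, 6, 3, 160]
[9, 4, 4, 109]
[5, 6, 3]
[9, 4, 4]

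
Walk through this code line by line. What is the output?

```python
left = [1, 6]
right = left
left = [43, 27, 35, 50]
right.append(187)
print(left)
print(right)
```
[43, 27, 35, 50]
[1, 6, 187]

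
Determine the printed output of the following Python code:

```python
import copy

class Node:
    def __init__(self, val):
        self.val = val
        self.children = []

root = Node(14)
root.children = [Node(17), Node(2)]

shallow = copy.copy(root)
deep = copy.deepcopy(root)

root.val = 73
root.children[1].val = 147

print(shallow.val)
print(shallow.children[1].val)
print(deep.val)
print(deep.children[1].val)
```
14
147
14
2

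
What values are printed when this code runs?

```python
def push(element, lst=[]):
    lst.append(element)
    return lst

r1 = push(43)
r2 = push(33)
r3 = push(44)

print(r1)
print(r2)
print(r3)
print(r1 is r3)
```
[43, 33, 44]
[43, 33, 44]
[43, 33, 44]
True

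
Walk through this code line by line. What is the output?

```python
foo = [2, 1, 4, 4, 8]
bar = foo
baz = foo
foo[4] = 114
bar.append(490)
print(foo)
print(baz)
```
[2, 1, 4, 4, 114, 490]
[2, 1, 4, 4, 114, 490]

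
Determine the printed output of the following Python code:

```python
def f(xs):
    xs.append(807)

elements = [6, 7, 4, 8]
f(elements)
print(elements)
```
[6, 7, 4, 8, 807]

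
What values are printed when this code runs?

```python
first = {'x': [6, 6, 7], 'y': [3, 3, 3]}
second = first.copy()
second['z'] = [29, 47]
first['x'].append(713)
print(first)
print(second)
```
{'x': [6, 6, 7, 713], 'y': [3, 3, 3]}
{'x': [6, 6, 7, 713], 'y': [3, 3, 3], 'z': [29, 47]}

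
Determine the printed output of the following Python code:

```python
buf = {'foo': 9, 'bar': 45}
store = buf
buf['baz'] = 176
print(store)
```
{'foo': 9, 'bar': 45, 'baz': 176}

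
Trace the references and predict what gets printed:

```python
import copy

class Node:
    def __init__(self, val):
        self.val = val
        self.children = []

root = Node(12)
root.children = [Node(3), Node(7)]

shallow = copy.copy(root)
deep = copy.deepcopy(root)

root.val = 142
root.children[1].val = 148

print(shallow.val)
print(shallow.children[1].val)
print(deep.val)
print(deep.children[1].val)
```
12
148
12
7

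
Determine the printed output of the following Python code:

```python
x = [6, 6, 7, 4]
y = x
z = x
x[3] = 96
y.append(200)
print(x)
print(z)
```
[6, 6, 7, 96, 200]
[6, 6, 7, 96, 200]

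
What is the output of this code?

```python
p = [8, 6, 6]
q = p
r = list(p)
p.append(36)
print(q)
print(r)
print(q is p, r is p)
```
[8, 6, 6, 36]
[8, 6, 6]
True False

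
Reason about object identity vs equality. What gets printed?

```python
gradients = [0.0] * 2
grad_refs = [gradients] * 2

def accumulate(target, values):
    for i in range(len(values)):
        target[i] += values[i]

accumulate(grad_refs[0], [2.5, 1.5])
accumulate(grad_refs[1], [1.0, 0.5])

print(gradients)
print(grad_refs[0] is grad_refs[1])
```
[3.5, 2.0]
True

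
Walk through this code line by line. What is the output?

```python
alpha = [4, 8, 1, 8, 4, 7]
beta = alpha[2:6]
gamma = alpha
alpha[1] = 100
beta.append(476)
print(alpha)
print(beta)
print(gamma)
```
[4, 100, 1, 8, 4, 7]
[1, 8, 4, 7, 476]
[4, 100, 1, 8, 4, 7]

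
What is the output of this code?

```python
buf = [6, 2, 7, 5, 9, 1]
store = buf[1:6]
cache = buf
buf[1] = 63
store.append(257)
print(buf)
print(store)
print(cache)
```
[6, 63, 7, 5, 9, 1]
[2, 7, 5, 9, 1, 257]
[6, 63, 7, 5, 9, 1]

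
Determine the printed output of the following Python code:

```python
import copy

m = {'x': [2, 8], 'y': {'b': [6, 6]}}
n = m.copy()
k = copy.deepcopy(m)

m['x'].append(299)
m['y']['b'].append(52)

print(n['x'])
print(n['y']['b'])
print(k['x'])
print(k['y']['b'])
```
[2, 8, 299]
[6, 6, 52]
[2, 8]
[6, 6]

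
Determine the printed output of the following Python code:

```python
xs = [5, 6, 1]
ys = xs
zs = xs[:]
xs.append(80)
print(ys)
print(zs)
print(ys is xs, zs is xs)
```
[5, 6, 1, 80]
[5, 6, 1]
True False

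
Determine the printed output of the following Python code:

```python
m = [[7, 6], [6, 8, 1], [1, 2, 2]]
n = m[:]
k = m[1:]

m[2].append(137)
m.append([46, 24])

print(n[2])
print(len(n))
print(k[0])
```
[1, 2, 2, 137]
3
[6, 8, 1]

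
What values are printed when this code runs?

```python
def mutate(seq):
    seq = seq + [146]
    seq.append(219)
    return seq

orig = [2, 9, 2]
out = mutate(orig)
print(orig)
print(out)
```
[2, 9, 2]
[2, 9, 2, 146, 219]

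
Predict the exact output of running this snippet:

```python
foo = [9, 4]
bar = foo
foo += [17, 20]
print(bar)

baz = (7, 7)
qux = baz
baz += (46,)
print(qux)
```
[9, 4, 17, 20]
(7, 7)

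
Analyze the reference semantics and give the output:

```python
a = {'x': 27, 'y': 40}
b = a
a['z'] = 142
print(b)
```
{'x': 27, 'y': 40, 'z': 142}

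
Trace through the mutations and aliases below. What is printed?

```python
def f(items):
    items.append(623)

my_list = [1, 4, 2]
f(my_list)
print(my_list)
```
[1, 4, 2, 623]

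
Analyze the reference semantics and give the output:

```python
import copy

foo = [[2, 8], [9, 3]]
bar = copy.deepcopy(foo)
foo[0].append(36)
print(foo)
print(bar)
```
[[2, 8, 36], [9, 3]]
[[2, 8], [9, 3]]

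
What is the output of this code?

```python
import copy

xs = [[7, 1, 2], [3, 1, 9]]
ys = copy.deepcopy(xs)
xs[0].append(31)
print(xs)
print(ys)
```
[[7, 1, 2, 31], [3, 1, 9]]
[[7, 1, 2], [3, 1, 9]]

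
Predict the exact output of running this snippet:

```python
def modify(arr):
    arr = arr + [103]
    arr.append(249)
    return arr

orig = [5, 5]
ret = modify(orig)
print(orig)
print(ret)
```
[5, 5]
[5, 5, 103, 249]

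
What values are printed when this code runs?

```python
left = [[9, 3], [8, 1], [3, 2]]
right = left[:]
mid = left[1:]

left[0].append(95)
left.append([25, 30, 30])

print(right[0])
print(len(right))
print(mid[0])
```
[9, 3, 95]
3
[8, 1]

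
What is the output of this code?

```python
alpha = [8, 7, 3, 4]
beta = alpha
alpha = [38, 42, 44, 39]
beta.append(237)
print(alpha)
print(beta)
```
[38, 42, 44, 39]
[8, 7, 3, 4, 237]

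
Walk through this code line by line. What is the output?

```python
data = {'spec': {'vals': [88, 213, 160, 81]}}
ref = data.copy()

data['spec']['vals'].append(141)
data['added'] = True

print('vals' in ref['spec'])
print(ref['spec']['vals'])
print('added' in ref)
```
True
[88, 213, 160, 81, 141]
False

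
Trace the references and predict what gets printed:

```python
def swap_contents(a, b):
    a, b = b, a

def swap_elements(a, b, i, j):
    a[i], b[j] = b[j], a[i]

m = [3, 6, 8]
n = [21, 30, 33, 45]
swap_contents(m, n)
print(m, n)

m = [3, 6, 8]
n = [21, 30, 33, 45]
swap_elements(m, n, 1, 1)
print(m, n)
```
[3, 6, 8] [21, 30, 33, 45]
[3, 30, 8] [21, 6, 33, 45]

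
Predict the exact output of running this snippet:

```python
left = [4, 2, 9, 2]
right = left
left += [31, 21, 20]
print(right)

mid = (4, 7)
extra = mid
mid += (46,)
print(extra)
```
[4, 2, 9, 2, 31, 21, 20]
(4, 7)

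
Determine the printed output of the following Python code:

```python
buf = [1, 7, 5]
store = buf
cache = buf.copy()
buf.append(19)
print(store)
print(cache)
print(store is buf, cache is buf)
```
[1, 7, 5, 19]
[1, 7, 5]
True False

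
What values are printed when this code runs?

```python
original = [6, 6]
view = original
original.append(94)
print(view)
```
[6, 6, 94]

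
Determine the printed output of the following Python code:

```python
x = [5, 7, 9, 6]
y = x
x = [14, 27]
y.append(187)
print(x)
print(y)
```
[14, 27]
[5, 7, 9, 6, 187]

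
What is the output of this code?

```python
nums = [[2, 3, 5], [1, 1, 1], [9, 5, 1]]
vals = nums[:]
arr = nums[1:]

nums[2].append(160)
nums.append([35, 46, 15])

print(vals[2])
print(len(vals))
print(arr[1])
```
[9, 5, 1, 160]
3
[9, 5, 1, 160]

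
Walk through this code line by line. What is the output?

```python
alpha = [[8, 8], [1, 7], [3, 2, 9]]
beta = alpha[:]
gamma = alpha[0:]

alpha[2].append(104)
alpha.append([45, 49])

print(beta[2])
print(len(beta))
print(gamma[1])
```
[3, 2, 9, 104]
3
[1, 7]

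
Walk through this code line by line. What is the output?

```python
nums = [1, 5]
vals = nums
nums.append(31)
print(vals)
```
[1, 5, 31]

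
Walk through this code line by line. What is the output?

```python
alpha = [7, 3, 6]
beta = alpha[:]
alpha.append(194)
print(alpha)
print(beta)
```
[7, 3, 6, 194]
[7, 3, 6]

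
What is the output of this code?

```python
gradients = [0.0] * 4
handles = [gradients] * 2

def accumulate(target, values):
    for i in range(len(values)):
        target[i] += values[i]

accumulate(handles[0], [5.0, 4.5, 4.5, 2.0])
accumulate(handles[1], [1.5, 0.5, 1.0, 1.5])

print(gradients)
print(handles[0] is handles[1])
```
[6.5, 5.0, 5.5, 3.5]
True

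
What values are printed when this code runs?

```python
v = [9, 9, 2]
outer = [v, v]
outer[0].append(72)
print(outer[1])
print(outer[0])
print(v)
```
[9, 9, 2, 72]
[9, 9, 2, 72]
[9, 9, 2, 72]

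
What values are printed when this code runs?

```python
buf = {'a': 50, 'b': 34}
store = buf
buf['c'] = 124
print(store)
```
{'a': 50, 'b': 34, 'c': 124}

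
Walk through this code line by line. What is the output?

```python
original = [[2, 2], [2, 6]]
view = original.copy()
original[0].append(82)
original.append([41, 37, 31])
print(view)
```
[[2, 2, 82], [2, 6]]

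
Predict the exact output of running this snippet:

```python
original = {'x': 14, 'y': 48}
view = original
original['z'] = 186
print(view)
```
{'x': 14, 'y': 48, 'z': 186}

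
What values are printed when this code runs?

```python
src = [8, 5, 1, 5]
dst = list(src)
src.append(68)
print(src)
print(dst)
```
[8, 5, 1, 5, 68]
[8, 5, 1, 5]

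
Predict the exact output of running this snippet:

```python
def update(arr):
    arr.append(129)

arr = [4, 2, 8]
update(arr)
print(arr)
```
[4, 2, 8, 129]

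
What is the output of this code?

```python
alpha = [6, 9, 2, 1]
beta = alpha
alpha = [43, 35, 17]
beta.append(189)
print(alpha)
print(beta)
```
[43, 35, 17]
[6, 9, 2, 1, 189]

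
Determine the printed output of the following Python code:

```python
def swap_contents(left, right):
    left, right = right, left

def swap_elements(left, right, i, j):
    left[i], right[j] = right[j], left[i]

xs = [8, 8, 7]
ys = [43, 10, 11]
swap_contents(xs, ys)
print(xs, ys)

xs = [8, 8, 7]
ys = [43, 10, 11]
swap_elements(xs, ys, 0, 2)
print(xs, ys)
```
[8, 8, 7] [43, 10, 11]
[11, 8, 7] [43, 10, 8]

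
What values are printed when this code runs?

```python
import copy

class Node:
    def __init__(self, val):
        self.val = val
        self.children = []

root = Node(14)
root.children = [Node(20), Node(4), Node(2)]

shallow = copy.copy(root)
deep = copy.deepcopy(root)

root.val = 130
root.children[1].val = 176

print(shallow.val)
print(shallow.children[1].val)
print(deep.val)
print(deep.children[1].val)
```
14
176
14
4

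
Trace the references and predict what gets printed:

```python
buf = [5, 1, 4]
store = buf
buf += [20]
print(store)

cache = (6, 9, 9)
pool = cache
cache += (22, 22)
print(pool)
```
[5, 1, 4, 20]
(6, 9, 9)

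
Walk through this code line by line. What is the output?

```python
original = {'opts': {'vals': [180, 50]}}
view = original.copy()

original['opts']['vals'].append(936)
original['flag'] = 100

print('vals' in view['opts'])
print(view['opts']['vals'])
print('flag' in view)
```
True
[180, 50, 936]
False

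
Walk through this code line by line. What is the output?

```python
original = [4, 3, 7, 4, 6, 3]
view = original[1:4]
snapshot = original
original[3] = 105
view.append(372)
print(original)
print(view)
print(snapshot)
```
[4, 3, 7, 105, 6, 3]
[3, 7, 4, 372]
[4, 3, 7, 105, 6, 3]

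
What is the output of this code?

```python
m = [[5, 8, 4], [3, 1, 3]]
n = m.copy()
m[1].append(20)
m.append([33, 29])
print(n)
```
[[5, 8, 4], [3, 1, 3, 20]]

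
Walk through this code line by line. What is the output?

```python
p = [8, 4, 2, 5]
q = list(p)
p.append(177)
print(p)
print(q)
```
[8, 4, 2, 5, 177]
[8, 4, 2, 5]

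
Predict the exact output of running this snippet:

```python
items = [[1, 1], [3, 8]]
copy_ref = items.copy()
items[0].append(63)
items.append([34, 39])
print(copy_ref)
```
[[1, 1, 63], [3, 8]]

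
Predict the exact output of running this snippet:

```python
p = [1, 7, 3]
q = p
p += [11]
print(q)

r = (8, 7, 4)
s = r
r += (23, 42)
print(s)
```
[1, 7, 3, 11]
(8, 7, 4)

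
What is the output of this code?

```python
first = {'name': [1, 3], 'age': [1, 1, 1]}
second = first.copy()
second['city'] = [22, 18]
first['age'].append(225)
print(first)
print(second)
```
{'name': [1, 3], 'age': [1, 1, 1, 225]}
{'name': [1, 3], 'age': [1, 1, 1, 225], 'city': [22, 18]}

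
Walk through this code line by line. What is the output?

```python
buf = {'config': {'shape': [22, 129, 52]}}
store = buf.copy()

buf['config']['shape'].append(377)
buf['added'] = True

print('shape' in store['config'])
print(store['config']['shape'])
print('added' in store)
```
True
[22, 129, 52, 377]
False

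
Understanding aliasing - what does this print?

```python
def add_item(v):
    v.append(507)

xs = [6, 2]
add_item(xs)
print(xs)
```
[6, 2, 507]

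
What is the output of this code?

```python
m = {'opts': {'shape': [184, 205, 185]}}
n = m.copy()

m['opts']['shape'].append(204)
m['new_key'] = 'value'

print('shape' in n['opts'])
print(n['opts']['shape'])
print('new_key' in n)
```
True
[184, 205, 185, 204]
False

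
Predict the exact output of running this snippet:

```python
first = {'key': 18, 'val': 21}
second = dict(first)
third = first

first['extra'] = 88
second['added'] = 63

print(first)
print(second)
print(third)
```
{'key': 18, 'val': 21, 'extra': 88}
{'key': 18, 'val': 21, 'added': 63}
{'key': 18, 'val': 21, 'extra': 88}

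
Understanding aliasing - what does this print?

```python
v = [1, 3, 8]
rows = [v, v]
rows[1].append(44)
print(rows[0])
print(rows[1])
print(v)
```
[1, 3, 8, 44]
[1, 3, 8, 44]
[1, 3, 8, 44]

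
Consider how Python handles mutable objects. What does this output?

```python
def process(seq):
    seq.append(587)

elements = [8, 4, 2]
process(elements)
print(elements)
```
[8, 4, 2, 587]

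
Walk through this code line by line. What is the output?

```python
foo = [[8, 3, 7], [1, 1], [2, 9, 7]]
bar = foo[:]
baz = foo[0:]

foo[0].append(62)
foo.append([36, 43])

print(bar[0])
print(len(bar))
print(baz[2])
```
[8, 3, 7, 62]
3
[2, 9, 7]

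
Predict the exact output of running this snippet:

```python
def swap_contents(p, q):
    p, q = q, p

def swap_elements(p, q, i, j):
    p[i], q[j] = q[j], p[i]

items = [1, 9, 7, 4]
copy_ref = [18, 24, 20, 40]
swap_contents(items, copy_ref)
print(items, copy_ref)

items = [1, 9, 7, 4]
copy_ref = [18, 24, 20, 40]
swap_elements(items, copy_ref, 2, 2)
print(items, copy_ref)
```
[1, 9, 7, 4] [18, 24, 20, 40]
[1, 9, 20, 4] [18, 24, 7, 40]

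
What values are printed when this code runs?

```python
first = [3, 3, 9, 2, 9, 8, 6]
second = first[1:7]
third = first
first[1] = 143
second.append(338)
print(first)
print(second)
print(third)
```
[3, 143, 9, 2, 9, 8, 6]
[3, 9, 2, 9, 8, 6, 338]
[3, 143, 9, 2, 9, 8, 6]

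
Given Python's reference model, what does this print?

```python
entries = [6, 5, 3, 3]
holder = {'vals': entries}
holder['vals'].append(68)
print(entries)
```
[6, 5, 3, 3, 68]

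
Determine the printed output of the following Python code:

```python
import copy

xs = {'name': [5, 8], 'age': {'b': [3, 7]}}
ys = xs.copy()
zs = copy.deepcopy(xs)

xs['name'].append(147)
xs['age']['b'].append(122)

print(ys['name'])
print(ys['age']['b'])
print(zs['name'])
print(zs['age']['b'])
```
[5, 8, 147]
[3, 7, 122]
[5, 8]
[3, 7]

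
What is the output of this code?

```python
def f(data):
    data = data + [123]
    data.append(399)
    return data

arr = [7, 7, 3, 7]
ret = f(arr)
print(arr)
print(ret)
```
[7, 7, 3, 7]
[7, 7, 3, 7, 123, 399]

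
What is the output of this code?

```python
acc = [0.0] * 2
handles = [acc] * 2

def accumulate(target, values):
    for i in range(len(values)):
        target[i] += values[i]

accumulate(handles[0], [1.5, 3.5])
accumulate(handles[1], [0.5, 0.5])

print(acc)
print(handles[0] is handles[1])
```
[2.0, 4.0]
True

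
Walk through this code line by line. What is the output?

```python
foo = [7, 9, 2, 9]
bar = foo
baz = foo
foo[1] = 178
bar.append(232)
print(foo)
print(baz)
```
[7, 178, 2, 9, 232]
[7, 178, 2, 9, 232]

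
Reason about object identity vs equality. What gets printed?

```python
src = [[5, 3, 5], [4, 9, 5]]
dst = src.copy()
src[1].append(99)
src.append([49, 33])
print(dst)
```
[[5, 3, 5], [4, 9, 5, 99]]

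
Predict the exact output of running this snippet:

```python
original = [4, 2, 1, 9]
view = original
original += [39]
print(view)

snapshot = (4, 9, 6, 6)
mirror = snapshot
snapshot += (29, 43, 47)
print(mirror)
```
[4, 2, 1, 9, 39]
(4, 9, 6, 6)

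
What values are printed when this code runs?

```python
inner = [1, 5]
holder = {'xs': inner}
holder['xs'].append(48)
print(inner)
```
[1, 5, 48]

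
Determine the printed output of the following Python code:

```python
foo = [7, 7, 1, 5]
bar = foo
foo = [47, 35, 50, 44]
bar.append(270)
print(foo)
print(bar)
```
[47, 35, 50, 44]
[7, 7, 1, 5, 270]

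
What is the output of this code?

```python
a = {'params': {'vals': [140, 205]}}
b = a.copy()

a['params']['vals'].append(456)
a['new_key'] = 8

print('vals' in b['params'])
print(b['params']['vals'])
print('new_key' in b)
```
True
[140, 205, 456]
False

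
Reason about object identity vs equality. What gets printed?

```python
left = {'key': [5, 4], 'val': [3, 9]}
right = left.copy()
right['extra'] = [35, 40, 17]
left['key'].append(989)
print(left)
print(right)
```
{'key': [5, 4, 989], 'val': [3, 9]}
{'key': [5, 4, 989], 'val': [3, 9], 'extra': [35, 40, 17]}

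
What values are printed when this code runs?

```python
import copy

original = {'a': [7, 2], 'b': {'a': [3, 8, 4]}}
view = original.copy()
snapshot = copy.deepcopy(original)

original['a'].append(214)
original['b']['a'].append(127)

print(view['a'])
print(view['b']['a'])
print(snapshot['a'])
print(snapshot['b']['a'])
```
[7, 2, 214]
[3, 8, 4, 127]
[7, 2]
[3, 8, 4]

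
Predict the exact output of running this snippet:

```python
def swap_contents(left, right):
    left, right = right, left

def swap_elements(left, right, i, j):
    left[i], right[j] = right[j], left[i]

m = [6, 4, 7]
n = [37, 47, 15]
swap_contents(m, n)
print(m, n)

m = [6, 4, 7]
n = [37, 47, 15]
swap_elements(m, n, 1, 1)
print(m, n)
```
[6, 4, 7] [37, 47, 15]
[6, 47, 7] [37, 4, 15]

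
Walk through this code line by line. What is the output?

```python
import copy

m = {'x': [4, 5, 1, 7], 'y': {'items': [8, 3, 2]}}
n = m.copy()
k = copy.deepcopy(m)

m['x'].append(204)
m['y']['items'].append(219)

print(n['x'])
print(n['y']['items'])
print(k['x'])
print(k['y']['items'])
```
[4, 5, 1, 7, 204]
[8, 3, 2, 219]
[4, 5, 1, 7]
[8, 3, 2]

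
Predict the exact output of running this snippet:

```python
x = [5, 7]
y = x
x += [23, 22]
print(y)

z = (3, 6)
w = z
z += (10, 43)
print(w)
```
[5, 7, 23, 22]
(3, 6)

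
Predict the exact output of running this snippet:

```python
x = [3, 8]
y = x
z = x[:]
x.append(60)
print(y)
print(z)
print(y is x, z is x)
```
[3, 8, 60]
[3, 8]
True False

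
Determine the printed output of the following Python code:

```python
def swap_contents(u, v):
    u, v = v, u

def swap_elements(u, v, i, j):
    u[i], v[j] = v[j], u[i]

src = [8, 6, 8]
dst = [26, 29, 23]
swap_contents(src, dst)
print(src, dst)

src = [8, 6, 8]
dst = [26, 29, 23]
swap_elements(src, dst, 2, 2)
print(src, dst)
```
[8, 6, 8] [26, 29, 23]
[8, 6, 23] [26, 29, 8]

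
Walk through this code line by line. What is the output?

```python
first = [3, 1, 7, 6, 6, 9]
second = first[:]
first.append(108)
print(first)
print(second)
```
[3, 1, 7, 6, 6, 9, 108]
[3, 1, 7, 6, 6, 9]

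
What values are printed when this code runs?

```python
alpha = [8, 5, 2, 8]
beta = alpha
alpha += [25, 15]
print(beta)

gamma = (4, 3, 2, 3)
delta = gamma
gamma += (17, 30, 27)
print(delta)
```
[8, 5, 2, 8, 25, 15]
(4, 3, 2, 3)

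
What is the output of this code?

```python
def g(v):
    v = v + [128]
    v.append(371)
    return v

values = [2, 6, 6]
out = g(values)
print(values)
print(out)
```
[2, 6, 6]
[2, 6, 6, 128, 371]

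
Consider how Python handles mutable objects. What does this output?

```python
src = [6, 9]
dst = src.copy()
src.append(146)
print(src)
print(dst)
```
[6, 9, 146]
[6, 9]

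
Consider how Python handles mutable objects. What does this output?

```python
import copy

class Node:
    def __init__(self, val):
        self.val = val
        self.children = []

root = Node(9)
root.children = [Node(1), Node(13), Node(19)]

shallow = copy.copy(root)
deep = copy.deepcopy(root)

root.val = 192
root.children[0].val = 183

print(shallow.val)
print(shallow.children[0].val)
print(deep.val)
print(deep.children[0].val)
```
9
183
9
1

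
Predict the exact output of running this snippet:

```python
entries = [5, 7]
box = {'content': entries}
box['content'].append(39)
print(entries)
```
[5, 7, 39]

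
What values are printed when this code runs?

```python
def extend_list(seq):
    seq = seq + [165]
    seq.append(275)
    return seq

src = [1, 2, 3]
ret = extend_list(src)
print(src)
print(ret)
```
[1, 2, 3]
[1, 2, 3, 165, 275]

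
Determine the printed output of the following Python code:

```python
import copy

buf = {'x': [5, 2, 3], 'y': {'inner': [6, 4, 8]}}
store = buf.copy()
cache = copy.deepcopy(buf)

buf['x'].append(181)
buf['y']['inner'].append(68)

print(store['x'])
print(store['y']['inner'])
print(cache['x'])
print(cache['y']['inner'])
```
[5, 2, 3, 181]
[6, 4, 8, 68]
[5, 2, 3]
[6, 4, 8]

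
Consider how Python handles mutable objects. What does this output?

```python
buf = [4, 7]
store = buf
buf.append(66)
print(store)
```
[4, 7, 66]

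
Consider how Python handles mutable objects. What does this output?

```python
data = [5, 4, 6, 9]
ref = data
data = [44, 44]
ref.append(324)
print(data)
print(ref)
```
[44, 44]
[5, 4, 6, 9, 324]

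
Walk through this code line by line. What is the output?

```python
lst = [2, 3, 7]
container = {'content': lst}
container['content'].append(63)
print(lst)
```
[2, 3, 7, 63]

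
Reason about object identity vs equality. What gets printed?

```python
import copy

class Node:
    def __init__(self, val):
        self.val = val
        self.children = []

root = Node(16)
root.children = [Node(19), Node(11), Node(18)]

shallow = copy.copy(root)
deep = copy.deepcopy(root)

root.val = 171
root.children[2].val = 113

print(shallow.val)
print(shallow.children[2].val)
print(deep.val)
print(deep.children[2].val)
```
16
113
16
18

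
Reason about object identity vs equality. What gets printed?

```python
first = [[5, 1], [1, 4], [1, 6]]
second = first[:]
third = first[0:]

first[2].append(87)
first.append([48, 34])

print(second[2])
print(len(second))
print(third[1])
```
[1, 6, 87]
3
[1, 4]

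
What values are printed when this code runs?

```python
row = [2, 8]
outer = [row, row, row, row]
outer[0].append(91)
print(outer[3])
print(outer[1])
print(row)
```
[2, 8, 91]
[2, 8, 91]
[2, 8, 91]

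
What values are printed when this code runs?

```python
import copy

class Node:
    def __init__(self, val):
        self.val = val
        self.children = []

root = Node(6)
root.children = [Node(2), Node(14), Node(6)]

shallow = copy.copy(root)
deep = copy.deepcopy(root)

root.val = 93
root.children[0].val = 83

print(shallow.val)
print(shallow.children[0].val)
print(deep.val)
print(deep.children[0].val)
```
6
83
6
2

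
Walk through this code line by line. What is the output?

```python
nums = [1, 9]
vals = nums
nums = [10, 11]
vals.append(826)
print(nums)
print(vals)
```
[10, 11]
[1, 9, 826]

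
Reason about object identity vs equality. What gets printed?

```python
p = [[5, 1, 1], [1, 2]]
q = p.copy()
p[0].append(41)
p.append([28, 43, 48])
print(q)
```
[[5, 1, 1, 41], [1, 2]]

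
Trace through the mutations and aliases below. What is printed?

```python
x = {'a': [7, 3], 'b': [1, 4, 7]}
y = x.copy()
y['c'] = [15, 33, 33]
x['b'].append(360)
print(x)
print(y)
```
{'a': [7, 3], 'b': [1, 4, 7, 360]}
{'a': [7, 3], 'b': [1, 4, 7, 360], 'c': [15, 33, 33]}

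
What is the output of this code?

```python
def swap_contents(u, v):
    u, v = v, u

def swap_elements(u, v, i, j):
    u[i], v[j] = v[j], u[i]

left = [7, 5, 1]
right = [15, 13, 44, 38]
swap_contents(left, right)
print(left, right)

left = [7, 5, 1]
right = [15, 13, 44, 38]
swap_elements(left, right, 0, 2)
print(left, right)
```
[7, 5, 1] [15, 13, 44, 38]
[44, 5, 1] [15, 13, 7, 38]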